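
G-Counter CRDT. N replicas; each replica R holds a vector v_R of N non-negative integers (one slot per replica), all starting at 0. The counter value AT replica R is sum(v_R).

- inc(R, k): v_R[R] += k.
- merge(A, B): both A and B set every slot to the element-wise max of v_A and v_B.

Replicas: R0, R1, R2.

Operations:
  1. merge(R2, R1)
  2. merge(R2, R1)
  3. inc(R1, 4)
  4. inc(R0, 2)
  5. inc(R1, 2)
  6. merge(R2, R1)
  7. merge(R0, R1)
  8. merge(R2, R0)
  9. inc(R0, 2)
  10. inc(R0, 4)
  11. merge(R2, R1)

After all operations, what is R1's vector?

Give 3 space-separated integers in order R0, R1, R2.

Op 1: merge R2<->R1 -> R2=(0,0,0) R1=(0,0,0)
Op 2: merge R2<->R1 -> R2=(0,0,0) R1=(0,0,0)
Op 3: inc R1 by 4 -> R1=(0,4,0) value=4
Op 4: inc R0 by 2 -> R0=(2,0,0) value=2
Op 5: inc R1 by 2 -> R1=(0,6,0) value=6
Op 6: merge R2<->R1 -> R2=(0,6,0) R1=(0,6,0)
Op 7: merge R0<->R1 -> R0=(2,6,0) R1=(2,6,0)
Op 8: merge R2<->R0 -> R2=(2,6,0) R0=(2,6,0)
Op 9: inc R0 by 2 -> R0=(4,6,0) value=10
Op 10: inc R0 by 4 -> R0=(8,6,0) value=14
Op 11: merge R2<->R1 -> R2=(2,6,0) R1=(2,6,0)

Answer: 2 6 0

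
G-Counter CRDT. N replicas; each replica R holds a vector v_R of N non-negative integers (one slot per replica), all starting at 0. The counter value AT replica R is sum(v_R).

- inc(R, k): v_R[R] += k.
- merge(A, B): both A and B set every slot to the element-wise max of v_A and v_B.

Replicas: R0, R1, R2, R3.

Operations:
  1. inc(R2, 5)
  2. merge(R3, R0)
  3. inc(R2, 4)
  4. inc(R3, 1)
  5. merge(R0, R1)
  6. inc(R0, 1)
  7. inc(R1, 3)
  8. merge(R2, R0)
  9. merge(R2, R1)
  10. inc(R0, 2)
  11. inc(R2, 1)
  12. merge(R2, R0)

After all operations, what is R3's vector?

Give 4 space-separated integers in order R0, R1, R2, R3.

Answer: 0 0 0 1

Derivation:
Op 1: inc R2 by 5 -> R2=(0,0,5,0) value=5
Op 2: merge R3<->R0 -> R3=(0,0,0,0) R0=(0,0,0,0)
Op 3: inc R2 by 4 -> R2=(0,0,9,0) value=9
Op 4: inc R3 by 1 -> R3=(0,0,0,1) value=1
Op 5: merge R0<->R1 -> R0=(0,0,0,0) R1=(0,0,0,0)
Op 6: inc R0 by 1 -> R0=(1,0,0,0) value=1
Op 7: inc R1 by 3 -> R1=(0,3,0,0) value=3
Op 8: merge R2<->R0 -> R2=(1,0,9,0) R0=(1,0,9,0)
Op 9: merge R2<->R1 -> R2=(1,3,9,0) R1=(1,3,9,0)
Op 10: inc R0 by 2 -> R0=(3,0,9,0) value=12
Op 11: inc R2 by 1 -> R2=(1,3,10,0) value=14
Op 12: merge R2<->R0 -> R2=(3,3,10,0) R0=(3,3,10,0)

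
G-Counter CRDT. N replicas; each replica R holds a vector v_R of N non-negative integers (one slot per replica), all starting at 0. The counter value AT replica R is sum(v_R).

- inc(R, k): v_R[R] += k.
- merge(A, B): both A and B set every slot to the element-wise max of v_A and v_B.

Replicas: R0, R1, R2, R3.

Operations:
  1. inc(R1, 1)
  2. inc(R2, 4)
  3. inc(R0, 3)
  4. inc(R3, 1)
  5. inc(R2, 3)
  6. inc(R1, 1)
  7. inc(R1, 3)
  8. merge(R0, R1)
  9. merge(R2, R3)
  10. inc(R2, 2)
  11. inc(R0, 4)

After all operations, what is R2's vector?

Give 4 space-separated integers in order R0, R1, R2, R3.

Op 1: inc R1 by 1 -> R1=(0,1,0,0) value=1
Op 2: inc R2 by 4 -> R2=(0,0,4,0) value=4
Op 3: inc R0 by 3 -> R0=(3,0,0,0) value=3
Op 4: inc R3 by 1 -> R3=(0,0,0,1) value=1
Op 5: inc R2 by 3 -> R2=(0,0,7,0) value=7
Op 6: inc R1 by 1 -> R1=(0,2,0,0) value=2
Op 7: inc R1 by 3 -> R1=(0,5,0,0) value=5
Op 8: merge R0<->R1 -> R0=(3,5,0,0) R1=(3,5,0,0)
Op 9: merge R2<->R3 -> R2=(0,0,7,1) R3=(0,0,7,1)
Op 10: inc R2 by 2 -> R2=(0,0,9,1) value=10
Op 11: inc R0 by 4 -> R0=(7,5,0,0) value=12

Answer: 0 0 9 1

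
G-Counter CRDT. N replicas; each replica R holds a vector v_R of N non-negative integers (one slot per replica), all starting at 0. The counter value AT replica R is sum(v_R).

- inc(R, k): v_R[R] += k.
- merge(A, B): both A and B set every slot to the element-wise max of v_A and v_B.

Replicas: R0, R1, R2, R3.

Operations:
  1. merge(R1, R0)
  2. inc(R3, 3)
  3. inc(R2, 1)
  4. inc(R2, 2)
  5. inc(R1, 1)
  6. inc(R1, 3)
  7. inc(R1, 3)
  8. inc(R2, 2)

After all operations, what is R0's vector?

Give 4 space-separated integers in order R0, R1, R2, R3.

Op 1: merge R1<->R0 -> R1=(0,0,0,0) R0=(0,0,0,0)
Op 2: inc R3 by 3 -> R3=(0,0,0,3) value=3
Op 3: inc R2 by 1 -> R2=(0,0,1,0) value=1
Op 4: inc R2 by 2 -> R2=(0,0,3,0) value=3
Op 5: inc R1 by 1 -> R1=(0,1,0,0) value=1
Op 6: inc R1 by 3 -> R1=(0,4,0,0) value=4
Op 7: inc R1 by 3 -> R1=(0,7,0,0) value=7
Op 8: inc R2 by 2 -> R2=(0,0,5,0) value=5

Answer: 0 0 0 0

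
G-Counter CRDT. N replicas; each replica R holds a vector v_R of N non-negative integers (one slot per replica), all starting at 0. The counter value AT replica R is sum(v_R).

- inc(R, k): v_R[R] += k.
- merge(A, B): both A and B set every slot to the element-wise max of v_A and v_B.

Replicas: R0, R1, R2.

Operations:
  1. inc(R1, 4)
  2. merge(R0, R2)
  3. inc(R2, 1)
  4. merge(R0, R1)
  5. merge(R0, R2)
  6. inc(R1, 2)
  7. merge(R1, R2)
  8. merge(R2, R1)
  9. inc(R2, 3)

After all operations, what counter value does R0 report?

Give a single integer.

Op 1: inc R1 by 4 -> R1=(0,4,0) value=4
Op 2: merge R0<->R2 -> R0=(0,0,0) R2=(0,0,0)
Op 3: inc R2 by 1 -> R2=(0,0,1) value=1
Op 4: merge R0<->R1 -> R0=(0,4,0) R1=(0,4,0)
Op 5: merge R0<->R2 -> R0=(0,4,1) R2=(0,4,1)
Op 6: inc R1 by 2 -> R1=(0,6,0) value=6
Op 7: merge R1<->R2 -> R1=(0,6,1) R2=(0,6,1)
Op 8: merge R2<->R1 -> R2=(0,6,1) R1=(0,6,1)
Op 9: inc R2 by 3 -> R2=(0,6,4) value=10

Answer: 5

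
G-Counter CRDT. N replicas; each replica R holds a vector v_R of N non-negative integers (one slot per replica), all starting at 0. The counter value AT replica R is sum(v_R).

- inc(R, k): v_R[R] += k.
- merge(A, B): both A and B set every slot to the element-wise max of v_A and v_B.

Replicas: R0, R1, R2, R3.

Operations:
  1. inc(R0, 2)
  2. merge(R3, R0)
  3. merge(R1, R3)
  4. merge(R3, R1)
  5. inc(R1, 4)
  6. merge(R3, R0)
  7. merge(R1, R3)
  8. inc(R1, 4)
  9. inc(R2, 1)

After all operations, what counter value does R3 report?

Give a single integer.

Op 1: inc R0 by 2 -> R0=(2,0,0,0) value=2
Op 2: merge R3<->R0 -> R3=(2,0,0,0) R0=(2,0,0,0)
Op 3: merge R1<->R3 -> R1=(2,0,0,0) R3=(2,0,0,0)
Op 4: merge R3<->R1 -> R3=(2,0,0,0) R1=(2,0,0,0)
Op 5: inc R1 by 4 -> R1=(2,4,0,0) value=6
Op 6: merge R3<->R0 -> R3=(2,0,0,0) R0=(2,0,0,0)
Op 7: merge R1<->R3 -> R1=(2,4,0,0) R3=(2,4,0,0)
Op 8: inc R1 by 4 -> R1=(2,8,0,0) value=10
Op 9: inc R2 by 1 -> R2=(0,0,1,0) value=1

Answer: 6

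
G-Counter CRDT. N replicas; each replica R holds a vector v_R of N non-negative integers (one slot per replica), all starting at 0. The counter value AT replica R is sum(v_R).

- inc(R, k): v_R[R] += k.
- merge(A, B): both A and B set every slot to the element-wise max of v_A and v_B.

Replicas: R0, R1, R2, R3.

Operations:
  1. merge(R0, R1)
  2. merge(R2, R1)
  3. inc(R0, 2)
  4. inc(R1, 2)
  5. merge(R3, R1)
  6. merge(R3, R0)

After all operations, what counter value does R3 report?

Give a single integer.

Answer: 4

Derivation:
Op 1: merge R0<->R1 -> R0=(0,0,0,0) R1=(0,0,0,0)
Op 2: merge R2<->R1 -> R2=(0,0,0,0) R1=(0,0,0,0)
Op 3: inc R0 by 2 -> R0=(2,0,0,0) value=2
Op 4: inc R1 by 2 -> R1=(0,2,0,0) value=2
Op 5: merge R3<->R1 -> R3=(0,2,0,0) R1=(0,2,0,0)
Op 6: merge R3<->R0 -> R3=(2,2,0,0) R0=(2,2,0,0)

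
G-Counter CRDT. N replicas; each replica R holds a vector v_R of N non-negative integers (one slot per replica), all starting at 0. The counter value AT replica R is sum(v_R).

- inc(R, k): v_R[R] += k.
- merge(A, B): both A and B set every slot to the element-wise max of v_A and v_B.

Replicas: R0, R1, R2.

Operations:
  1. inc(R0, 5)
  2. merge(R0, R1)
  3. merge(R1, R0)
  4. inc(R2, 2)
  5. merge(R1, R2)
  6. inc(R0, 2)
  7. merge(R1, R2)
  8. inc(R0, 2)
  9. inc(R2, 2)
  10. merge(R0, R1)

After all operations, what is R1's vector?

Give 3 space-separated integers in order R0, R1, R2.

Op 1: inc R0 by 5 -> R0=(5,0,0) value=5
Op 2: merge R0<->R1 -> R0=(5,0,0) R1=(5,0,0)
Op 3: merge R1<->R0 -> R1=(5,0,0) R0=(5,0,0)
Op 4: inc R2 by 2 -> R2=(0,0,2) value=2
Op 5: merge R1<->R2 -> R1=(5,0,2) R2=(5,0,2)
Op 6: inc R0 by 2 -> R0=(7,0,0) value=7
Op 7: merge R1<->R2 -> R1=(5,0,2) R2=(5,0,2)
Op 8: inc R0 by 2 -> R0=(9,0,0) value=9
Op 9: inc R2 by 2 -> R2=(5,0,4) value=9
Op 10: merge R0<->R1 -> R0=(9,0,2) R1=(9,0,2)

Answer: 9 0 2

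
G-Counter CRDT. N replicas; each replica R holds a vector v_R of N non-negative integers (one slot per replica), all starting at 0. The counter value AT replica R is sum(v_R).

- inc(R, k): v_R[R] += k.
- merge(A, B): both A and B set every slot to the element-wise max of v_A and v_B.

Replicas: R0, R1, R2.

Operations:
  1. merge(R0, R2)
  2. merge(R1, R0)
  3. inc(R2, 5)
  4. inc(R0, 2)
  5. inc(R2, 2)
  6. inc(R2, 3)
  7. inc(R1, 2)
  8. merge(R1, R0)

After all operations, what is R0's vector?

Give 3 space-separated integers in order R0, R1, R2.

Answer: 2 2 0

Derivation:
Op 1: merge R0<->R2 -> R0=(0,0,0) R2=(0,0,0)
Op 2: merge R1<->R0 -> R1=(0,0,0) R0=(0,0,0)
Op 3: inc R2 by 5 -> R2=(0,0,5) value=5
Op 4: inc R0 by 2 -> R0=(2,0,0) value=2
Op 5: inc R2 by 2 -> R2=(0,0,7) value=7
Op 6: inc R2 by 3 -> R2=(0,0,10) value=10
Op 7: inc R1 by 2 -> R1=(0,2,0) value=2
Op 8: merge R1<->R0 -> R1=(2,2,0) R0=(2,2,0)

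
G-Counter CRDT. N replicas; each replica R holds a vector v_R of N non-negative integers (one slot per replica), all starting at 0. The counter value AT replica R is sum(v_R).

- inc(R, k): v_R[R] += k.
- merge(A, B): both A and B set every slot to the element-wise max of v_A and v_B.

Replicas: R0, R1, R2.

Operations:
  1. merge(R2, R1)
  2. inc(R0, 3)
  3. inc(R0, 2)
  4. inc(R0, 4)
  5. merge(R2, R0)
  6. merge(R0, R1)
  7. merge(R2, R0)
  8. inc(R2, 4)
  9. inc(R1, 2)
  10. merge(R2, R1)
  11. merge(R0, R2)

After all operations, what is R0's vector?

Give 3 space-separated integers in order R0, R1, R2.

Answer: 9 2 4

Derivation:
Op 1: merge R2<->R1 -> R2=(0,0,0) R1=(0,0,0)
Op 2: inc R0 by 3 -> R0=(3,0,0) value=3
Op 3: inc R0 by 2 -> R0=(5,0,0) value=5
Op 4: inc R0 by 4 -> R0=(9,0,0) value=9
Op 5: merge R2<->R0 -> R2=(9,0,0) R0=(9,0,0)
Op 6: merge R0<->R1 -> R0=(9,0,0) R1=(9,0,0)
Op 7: merge R2<->R0 -> R2=(9,0,0) R0=(9,0,0)
Op 8: inc R2 by 4 -> R2=(9,0,4) value=13
Op 9: inc R1 by 2 -> R1=(9,2,0) value=11
Op 10: merge R2<->R1 -> R2=(9,2,4) R1=(9,2,4)
Op 11: merge R0<->R2 -> R0=(9,2,4) R2=(9,2,4)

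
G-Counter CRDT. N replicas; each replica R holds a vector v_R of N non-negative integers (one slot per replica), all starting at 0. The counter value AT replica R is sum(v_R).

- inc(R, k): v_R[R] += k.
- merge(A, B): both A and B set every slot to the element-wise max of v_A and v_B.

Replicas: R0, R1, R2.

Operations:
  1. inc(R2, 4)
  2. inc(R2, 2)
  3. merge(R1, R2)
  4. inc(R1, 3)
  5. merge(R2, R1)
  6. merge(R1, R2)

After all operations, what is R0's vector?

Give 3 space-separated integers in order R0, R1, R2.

Op 1: inc R2 by 4 -> R2=(0,0,4) value=4
Op 2: inc R2 by 2 -> R2=(0,0,6) value=6
Op 3: merge R1<->R2 -> R1=(0,0,6) R2=(0,0,6)
Op 4: inc R1 by 3 -> R1=(0,3,6) value=9
Op 5: merge R2<->R1 -> R2=(0,3,6) R1=(0,3,6)
Op 6: merge R1<->R2 -> R1=(0,3,6) R2=(0,3,6)

Answer: 0 0 0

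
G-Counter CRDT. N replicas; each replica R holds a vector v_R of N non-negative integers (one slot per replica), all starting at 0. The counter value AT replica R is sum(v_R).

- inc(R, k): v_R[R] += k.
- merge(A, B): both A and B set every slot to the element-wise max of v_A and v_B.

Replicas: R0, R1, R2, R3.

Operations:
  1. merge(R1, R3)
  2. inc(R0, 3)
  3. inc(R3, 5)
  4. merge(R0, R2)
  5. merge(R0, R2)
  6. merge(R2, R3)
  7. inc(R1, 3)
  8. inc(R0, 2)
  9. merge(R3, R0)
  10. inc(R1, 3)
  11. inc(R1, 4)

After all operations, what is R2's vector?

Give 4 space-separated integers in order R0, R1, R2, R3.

Op 1: merge R1<->R3 -> R1=(0,0,0,0) R3=(0,0,0,0)
Op 2: inc R0 by 3 -> R0=(3,0,0,0) value=3
Op 3: inc R3 by 5 -> R3=(0,0,0,5) value=5
Op 4: merge R0<->R2 -> R0=(3,0,0,0) R2=(3,0,0,0)
Op 5: merge R0<->R2 -> R0=(3,0,0,0) R2=(3,0,0,0)
Op 6: merge R2<->R3 -> R2=(3,0,0,5) R3=(3,0,0,5)
Op 7: inc R1 by 3 -> R1=(0,3,0,0) value=3
Op 8: inc R0 by 2 -> R0=(5,0,0,0) value=5
Op 9: merge R3<->R0 -> R3=(5,0,0,5) R0=(5,0,0,5)
Op 10: inc R1 by 3 -> R1=(0,6,0,0) value=6
Op 11: inc R1 by 4 -> R1=(0,10,0,0) value=10

Answer: 3 0 0 5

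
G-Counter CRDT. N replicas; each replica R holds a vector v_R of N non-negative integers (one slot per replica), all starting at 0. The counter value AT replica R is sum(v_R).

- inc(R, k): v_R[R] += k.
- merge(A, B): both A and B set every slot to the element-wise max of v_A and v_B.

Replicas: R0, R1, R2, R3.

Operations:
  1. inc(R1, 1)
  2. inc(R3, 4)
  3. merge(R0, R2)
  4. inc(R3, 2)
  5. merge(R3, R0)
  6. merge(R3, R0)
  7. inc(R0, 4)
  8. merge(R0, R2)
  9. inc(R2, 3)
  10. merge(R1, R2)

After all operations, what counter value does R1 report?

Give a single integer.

Op 1: inc R1 by 1 -> R1=(0,1,0,0) value=1
Op 2: inc R3 by 4 -> R3=(0,0,0,4) value=4
Op 3: merge R0<->R2 -> R0=(0,0,0,0) R2=(0,0,0,0)
Op 4: inc R3 by 2 -> R3=(0,0,0,6) value=6
Op 5: merge R3<->R0 -> R3=(0,0,0,6) R0=(0,0,0,6)
Op 6: merge R3<->R0 -> R3=(0,0,0,6) R0=(0,0,0,6)
Op 7: inc R0 by 4 -> R0=(4,0,0,6) value=10
Op 8: merge R0<->R2 -> R0=(4,0,0,6) R2=(4,0,0,6)
Op 9: inc R2 by 3 -> R2=(4,0,3,6) value=13
Op 10: merge R1<->R2 -> R1=(4,1,3,6) R2=(4,1,3,6)

Answer: 14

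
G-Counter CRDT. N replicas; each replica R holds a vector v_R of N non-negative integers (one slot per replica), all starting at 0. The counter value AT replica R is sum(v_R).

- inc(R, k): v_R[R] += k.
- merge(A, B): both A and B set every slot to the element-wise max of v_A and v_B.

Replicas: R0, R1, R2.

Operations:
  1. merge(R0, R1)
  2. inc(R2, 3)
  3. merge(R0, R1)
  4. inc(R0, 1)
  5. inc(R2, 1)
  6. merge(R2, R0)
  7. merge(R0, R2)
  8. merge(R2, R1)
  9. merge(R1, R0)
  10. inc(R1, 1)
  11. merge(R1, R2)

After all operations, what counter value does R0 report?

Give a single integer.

Op 1: merge R0<->R1 -> R0=(0,0,0) R1=(0,0,0)
Op 2: inc R2 by 3 -> R2=(0,0,3) value=3
Op 3: merge R0<->R1 -> R0=(0,0,0) R1=(0,0,0)
Op 4: inc R0 by 1 -> R0=(1,0,0) value=1
Op 5: inc R2 by 1 -> R2=(0,0,4) value=4
Op 6: merge R2<->R0 -> R2=(1,0,4) R0=(1,0,4)
Op 7: merge R0<->R2 -> R0=(1,0,4) R2=(1,0,4)
Op 8: merge R2<->R1 -> R2=(1,0,4) R1=(1,0,4)
Op 9: merge R1<->R0 -> R1=(1,0,4) R0=(1,0,4)
Op 10: inc R1 by 1 -> R1=(1,1,4) value=6
Op 11: merge R1<->R2 -> R1=(1,1,4) R2=(1,1,4)

Answer: 5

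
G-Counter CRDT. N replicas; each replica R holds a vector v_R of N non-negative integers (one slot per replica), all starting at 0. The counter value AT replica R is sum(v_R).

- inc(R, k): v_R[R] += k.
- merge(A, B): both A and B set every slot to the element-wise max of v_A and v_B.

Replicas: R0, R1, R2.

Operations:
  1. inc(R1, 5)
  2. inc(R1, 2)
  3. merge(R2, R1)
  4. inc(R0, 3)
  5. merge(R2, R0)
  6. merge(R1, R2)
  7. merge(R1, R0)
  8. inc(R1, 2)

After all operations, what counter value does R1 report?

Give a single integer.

Op 1: inc R1 by 5 -> R1=(0,5,0) value=5
Op 2: inc R1 by 2 -> R1=(0,7,0) value=7
Op 3: merge R2<->R1 -> R2=(0,7,0) R1=(0,7,0)
Op 4: inc R0 by 3 -> R0=(3,0,0) value=3
Op 5: merge R2<->R0 -> R2=(3,7,0) R0=(3,7,0)
Op 6: merge R1<->R2 -> R1=(3,7,0) R2=(3,7,0)
Op 7: merge R1<->R0 -> R1=(3,7,0) R0=(3,7,0)
Op 8: inc R1 by 2 -> R1=(3,9,0) value=12

Answer: 12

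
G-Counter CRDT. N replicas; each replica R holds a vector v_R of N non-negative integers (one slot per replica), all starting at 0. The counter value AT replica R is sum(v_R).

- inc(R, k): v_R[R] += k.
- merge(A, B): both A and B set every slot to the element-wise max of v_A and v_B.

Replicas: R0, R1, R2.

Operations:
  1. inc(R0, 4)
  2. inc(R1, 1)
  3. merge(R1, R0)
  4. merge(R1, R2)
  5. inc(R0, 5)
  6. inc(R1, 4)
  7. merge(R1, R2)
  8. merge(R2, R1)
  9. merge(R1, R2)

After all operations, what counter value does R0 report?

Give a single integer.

Answer: 10

Derivation:
Op 1: inc R0 by 4 -> R0=(4,0,0) value=4
Op 2: inc R1 by 1 -> R1=(0,1,0) value=1
Op 3: merge R1<->R0 -> R1=(4,1,0) R0=(4,1,0)
Op 4: merge R1<->R2 -> R1=(4,1,0) R2=(4,1,0)
Op 5: inc R0 by 5 -> R0=(9,1,0) value=10
Op 6: inc R1 by 4 -> R1=(4,5,0) value=9
Op 7: merge R1<->R2 -> R1=(4,5,0) R2=(4,5,0)
Op 8: merge R2<->R1 -> R2=(4,5,0) R1=(4,5,0)
Op 9: merge R1<->R2 -> R1=(4,5,0) R2=(4,5,0)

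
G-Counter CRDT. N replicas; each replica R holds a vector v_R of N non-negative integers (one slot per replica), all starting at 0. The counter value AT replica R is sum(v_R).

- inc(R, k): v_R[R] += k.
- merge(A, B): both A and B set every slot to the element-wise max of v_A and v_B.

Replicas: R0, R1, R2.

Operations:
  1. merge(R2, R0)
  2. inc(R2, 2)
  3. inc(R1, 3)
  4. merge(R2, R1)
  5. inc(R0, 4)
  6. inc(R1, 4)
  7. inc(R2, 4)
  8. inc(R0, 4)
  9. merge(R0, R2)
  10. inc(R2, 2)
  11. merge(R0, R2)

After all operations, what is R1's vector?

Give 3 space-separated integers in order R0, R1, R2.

Answer: 0 7 2

Derivation:
Op 1: merge R2<->R0 -> R2=(0,0,0) R0=(0,0,0)
Op 2: inc R2 by 2 -> R2=(0,0,2) value=2
Op 3: inc R1 by 3 -> R1=(0,3,0) value=3
Op 4: merge R2<->R1 -> R2=(0,3,2) R1=(0,3,2)
Op 5: inc R0 by 4 -> R0=(4,0,0) value=4
Op 6: inc R1 by 4 -> R1=(0,7,2) value=9
Op 7: inc R2 by 4 -> R2=(0,3,6) value=9
Op 8: inc R0 by 4 -> R0=(8,0,0) value=8
Op 9: merge R0<->R2 -> R0=(8,3,6) R2=(8,3,6)
Op 10: inc R2 by 2 -> R2=(8,3,8) value=19
Op 11: merge R0<->R2 -> R0=(8,3,8) R2=(8,3,8)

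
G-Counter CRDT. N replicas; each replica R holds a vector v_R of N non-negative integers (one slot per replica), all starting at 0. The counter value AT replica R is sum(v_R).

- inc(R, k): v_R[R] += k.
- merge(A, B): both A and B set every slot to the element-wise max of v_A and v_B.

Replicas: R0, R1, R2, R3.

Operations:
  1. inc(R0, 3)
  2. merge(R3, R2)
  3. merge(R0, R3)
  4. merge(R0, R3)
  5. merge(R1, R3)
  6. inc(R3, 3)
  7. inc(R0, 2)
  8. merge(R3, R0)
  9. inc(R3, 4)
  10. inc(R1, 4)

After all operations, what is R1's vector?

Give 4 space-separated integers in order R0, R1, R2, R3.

Answer: 3 4 0 0

Derivation:
Op 1: inc R0 by 3 -> R0=(3,0,0,0) value=3
Op 2: merge R3<->R2 -> R3=(0,0,0,0) R2=(0,0,0,0)
Op 3: merge R0<->R3 -> R0=(3,0,0,0) R3=(3,0,0,0)
Op 4: merge R0<->R3 -> R0=(3,0,0,0) R3=(3,0,0,0)
Op 5: merge R1<->R3 -> R1=(3,0,0,0) R3=(3,0,0,0)
Op 6: inc R3 by 3 -> R3=(3,0,0,3) value=6
Op 7: inc R0 by 2 -> R0=(5,0,0,0) value=5
Op 8: merge R3<->R0 -> R3=(5,0,0,3) R0=(5,0,0,3)
Op 9: inc R3 by 4 -> R3=(5,0,0,7) value=12
Op 10: inc R1 by 4 -> R1=(3,4,0,0) value=7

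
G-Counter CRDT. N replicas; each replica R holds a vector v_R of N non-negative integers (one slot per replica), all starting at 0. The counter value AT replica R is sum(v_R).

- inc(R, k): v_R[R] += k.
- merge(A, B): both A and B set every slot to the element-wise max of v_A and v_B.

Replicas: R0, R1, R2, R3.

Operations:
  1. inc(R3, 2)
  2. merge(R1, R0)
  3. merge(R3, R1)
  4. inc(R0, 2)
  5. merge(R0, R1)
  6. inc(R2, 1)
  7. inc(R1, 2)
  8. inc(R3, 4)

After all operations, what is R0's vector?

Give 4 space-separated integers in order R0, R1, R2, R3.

Op 1: inc R3 by 2 -> R3=(0,0,0,2) value=2
Op 2: merge R1<->R0 -> R1=(0,0,0,0) R0=(0,0,0,0)
Op 3: merge R3<->R1 -> R3=(0,0,0,2) R1=(0,0,0,2)
Op 4: inc R0 by 2 -> R0=(2,0,0,0) value=2
Op 5: merge R0<->R1 -> R0=(2,0,0,2) R1=(2,0,0,2)
Op 6: inc R2 by 1 -> R2=(0,0,1,0) value=1
Op 7: inc R1 by 2 -> R1=(2,2,0,2) value=6
Op 8: inc R3 by 4 -> R3=(0,0,0,6) value=6

Answer: 2 0 0 2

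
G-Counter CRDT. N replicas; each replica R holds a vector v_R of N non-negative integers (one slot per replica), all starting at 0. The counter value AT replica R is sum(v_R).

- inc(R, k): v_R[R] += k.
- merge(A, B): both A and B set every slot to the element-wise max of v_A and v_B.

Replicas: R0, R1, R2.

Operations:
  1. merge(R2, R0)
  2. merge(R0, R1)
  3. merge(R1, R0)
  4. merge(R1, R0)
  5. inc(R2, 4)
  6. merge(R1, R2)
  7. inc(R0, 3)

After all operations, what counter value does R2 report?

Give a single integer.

Answer: 4

Derivation:
Op 1: merge R2<->R0 -> R2=(0,0,0) R0=(0,0,0)
Op 2: merge R0<->R1 -> R0=(0,0,0) R1=(0,0,0)
Op 3: merge R1<->R0 -> R1=(0,0,0) R0=(0,0,0)
Op 4: merge R1<->R0 -> R1=(0,0,0) R0=(0,0,0)
Op 5: inc R2 by 4 -> R2=(0,0,4) value=4
Op 6: merge R1<->R2 -> R1=(0,0,4) R2=(0,0,4)
Op 7: inc R0 by 3 -> R0=(3,0,0) value=3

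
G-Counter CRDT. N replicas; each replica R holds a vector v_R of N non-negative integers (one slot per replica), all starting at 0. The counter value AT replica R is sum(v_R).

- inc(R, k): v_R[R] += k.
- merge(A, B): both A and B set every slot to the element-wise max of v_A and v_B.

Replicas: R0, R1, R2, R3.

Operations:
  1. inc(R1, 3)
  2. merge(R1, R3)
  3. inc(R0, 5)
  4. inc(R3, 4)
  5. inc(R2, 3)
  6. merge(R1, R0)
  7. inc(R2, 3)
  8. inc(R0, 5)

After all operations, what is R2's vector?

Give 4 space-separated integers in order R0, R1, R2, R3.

Op 1: inc R1 by 3 -> R1=(0,3,0,0) value=3
Op 2: merge R1<->R3 -> R1=(0,3,0,0) R3=(0,3,0,0)
Op 3: inc R0 by 5 -> R0=(5,0,0,0) value=5
Op 4: inc R3 by 4 -> R3=(0,3,0,4) value=7
Op 5: inc R2 by 3 -> R2=(0,0,3,0) value=3
Op 6: merge R1<->R0 -> R1=(5,3,0,0) R0=(5,3,0,0)
Op 7: inc R2 by 3 -> R2=(0,0,6,0) value=6
Op 8: inc R0 by 5 -> R0=(10,3,0,0) value=13

Answer: 0 0 6 0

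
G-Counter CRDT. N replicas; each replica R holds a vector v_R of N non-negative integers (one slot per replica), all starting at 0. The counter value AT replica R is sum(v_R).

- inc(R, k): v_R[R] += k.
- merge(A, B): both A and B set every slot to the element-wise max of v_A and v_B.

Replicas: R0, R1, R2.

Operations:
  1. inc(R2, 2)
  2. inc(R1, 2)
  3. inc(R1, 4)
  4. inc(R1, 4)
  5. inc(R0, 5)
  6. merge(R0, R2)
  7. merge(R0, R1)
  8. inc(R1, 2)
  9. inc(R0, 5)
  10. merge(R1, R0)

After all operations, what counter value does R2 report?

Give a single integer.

Answer: 7

Derivation:
Op 1: inc R2 by 2 -> R2=(0,0,2) value=2
Op 2: inc R1 by 2 -> R1=(0,2,0) value=2
Op 3: inc R1 by 4 -> R1=(0,6,0) value=6
Op 4: inc R1 by 4 -> R1=(0,10,0) value=10
Op 5: inc R0 by 5 -> R0=(5,0,0) value=5
Op 6: merge R0<->R2 -> R0=(5,0,2) R2=(5,0,2)
Op 7: merge R0<->R1 -> R0=(5,10,2) R1=(5,10,2)
Op 8: inc R1 by 2 -> R1=(5,12,2) value=19
Op 9: inc R0 by 5 -> R0=(10,10,2) value=22
Op 10: merge R1<->R0 -> R1=(10,12,2) R0=(10,12,2)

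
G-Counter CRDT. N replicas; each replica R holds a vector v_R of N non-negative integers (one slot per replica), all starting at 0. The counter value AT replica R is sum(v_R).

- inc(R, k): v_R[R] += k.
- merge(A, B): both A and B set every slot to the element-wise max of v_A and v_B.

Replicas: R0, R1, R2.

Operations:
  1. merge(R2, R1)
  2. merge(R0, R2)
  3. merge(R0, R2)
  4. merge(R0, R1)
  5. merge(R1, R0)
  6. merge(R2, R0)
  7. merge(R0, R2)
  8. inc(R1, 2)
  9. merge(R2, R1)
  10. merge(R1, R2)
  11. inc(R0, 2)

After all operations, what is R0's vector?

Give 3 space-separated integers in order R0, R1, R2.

Op 1: merge R2<->R1 -> R2=(0,0,0) R1=(0,0,0)
Op 2: merge R0<->R2 -> R0=(0,0,0) R2=(0,0,0)
Op 3: merge R0<->R2 -> R0=(0,0,0) R2=(0,0,0)
Op 4: merge R0<->R1 -> R0=(0,0,0) R1=(0,0,0)
Op 5: merge R1<->R0 -> R1=(0,0,0) R0=(0,0,0)
Op 6: merge R2<->R0 -> R2=(0,0,0) R0=(0,0,0)
Op 7: merge R0<->R2 -> R0=(0,0,0) R2=(0,0,0)
Op 8: inc R1 by 2 -> R1=(0,2,0) value=2
Op 9: merge R2<->R1 -> R2=(0,2,0) R1=(0,2,0)
Op 10: merge R1<->R2 -> R1=(0,2,0) R2=(0,2,0)
Op 11: inc R0 by 2 -> R0=(2,0,0) value=2

Answer: 2 0 0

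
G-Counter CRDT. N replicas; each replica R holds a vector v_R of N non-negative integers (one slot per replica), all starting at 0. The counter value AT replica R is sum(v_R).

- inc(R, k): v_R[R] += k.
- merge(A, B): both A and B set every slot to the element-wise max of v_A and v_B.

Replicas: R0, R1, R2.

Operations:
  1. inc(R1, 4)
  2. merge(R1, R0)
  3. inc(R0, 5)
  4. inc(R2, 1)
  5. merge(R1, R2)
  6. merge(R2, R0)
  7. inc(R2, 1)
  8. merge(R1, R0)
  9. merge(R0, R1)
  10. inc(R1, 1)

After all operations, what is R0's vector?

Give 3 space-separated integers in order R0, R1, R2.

Op 1: inc R1 by 4 -> R1=(0,4,0) value=4
Op 2: merge R1<->R0 -> R1=(0,4,0) R0=(0,4,0)
Op 3: inc R0 by 5 -> R0=(5,4,0) value=9
Op 4: inc R2 by 1 -> R2=(0,0,1) value=1
Op 5: merge R1<->R2 -> R1=(0,4,1) R2=(0,4,1)
Op 6: merge R2<->R0 -> R2=(5,4,1) R0=(5,4,1)
Op 7: inc R2 by 1 -> R2=(5,4,2) value=11
Op 8: merge R1<->R0 -> R1=(5,4,1) R0=(5,4,1)
Op 9: merge R0<->R1 -> R0=(5,4,1) R1=(5,4,1)
Op 10: inc R1 by 1 -> R1=(5,5,1) value=11

Answer: 5 4 1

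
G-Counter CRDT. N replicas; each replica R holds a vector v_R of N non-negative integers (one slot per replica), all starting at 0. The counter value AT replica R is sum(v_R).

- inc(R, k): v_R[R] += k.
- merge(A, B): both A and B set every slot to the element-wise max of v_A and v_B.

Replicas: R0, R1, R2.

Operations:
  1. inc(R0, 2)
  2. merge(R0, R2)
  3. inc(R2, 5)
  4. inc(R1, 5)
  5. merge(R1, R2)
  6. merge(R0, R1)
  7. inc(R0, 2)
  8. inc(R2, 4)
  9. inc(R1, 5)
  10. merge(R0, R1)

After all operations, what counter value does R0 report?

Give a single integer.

Answer: 19

Derivation:
Op 1: inc R0 by 2 -> R0=(2,0,0) value=2
Op 2: merge R0<->R2 -> R0=(2,0,0) R2=(2,0,0)
Op 3: inc R2 by 5 -> R2=(2,0,5) value=7
Op 4: inc R1 by 5 -> R1=(0,5,0) value=5
Op 5: merge R1<->R2 -> R1=(2,5,5) R2=(2,5,5)
Op 6: merge R0<->R1 -> R0=(2,5,5) R1=(2,5,5)
Op 7: inc R0 by 2 -> R0=(4,5,5) value=14
Op 8: inc R2 by 4 -> R2=(2,5,9) value=16
Op 9: inc R1 by 5 -> R1=(2,10,5) value=17
Op 10: merge R0<->R1 -> R0=(4,10,5) R1=(4,10,5)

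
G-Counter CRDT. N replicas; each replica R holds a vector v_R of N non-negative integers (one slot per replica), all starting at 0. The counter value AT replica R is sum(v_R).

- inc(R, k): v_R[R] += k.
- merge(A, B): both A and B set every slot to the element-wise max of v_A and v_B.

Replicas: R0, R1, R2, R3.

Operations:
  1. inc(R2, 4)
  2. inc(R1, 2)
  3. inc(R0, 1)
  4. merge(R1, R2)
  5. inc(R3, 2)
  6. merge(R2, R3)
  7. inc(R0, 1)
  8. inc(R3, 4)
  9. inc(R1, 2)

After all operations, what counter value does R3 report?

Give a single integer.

Op 1: inc R2 by 4 -> R2=(0,0,4,0) value=4
Op 2: inc R1 by 2 -> R1=(0,2,0,0) value=2
Op 3: inc R0 by 1 -> R0=(1,0,0,0) value=1
Op 4: merge R1<->R2 -> R1=(0,2,4,0) R2=(0,2,4,0)
Op 5: inc R3 by 2 -> R3=(0,0,0,2) value=2
Op 6: merge R2<->R3 -> R2=(0,2,4,2) R3=(0,2,4,2)
Op 7: inc R0 by 1 -> R0=(2,0,0,0) value=2
Op 8: inc R3 by 4 -> R3=(0,2,4,6) value=12
Op 9: inc R1 by 2 -> R1=(0,4,4,0) value=8

Answer: 12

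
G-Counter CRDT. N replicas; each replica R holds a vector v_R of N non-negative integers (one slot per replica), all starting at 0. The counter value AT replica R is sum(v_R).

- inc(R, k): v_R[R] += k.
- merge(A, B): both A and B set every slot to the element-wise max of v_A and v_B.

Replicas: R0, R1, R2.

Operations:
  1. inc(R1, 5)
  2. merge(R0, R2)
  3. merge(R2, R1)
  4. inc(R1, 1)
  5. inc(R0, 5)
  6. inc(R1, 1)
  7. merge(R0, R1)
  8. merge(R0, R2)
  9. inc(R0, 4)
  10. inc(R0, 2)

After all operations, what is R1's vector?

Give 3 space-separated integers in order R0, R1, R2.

Answer: 5 7 0

Derivation:
Op 1: inc R1 by 5 -> R1=(0,5,0) value=5
Op 2: merge R0<->R2 -> R0=(0,0,0) R2=(0,0,0)
Op 3: merge R2<->R1 -> R2=(0,5,0) R1=(0,5,0)
Op 4: inc R1 by 1 -> R1=(0,6,0) value=6
Op 5: inc R0 by 5 -> R0=(5,0,0) value=5
Op 6: inc R1 by 1 -> R1=(0,7,0) value=7
Op 7: merge R0<->R1 -> R0=(5,7,0) R1=(5,7,0)
Op 8: merge R0<->R2 -> R0=(5,7,0) R2=(5,7,0)
Op 9: inc R0 by 4 -> R0=(9,7,0) value=16
Op 10: inc R0 by 2 -> R0=(11,7,0) value=18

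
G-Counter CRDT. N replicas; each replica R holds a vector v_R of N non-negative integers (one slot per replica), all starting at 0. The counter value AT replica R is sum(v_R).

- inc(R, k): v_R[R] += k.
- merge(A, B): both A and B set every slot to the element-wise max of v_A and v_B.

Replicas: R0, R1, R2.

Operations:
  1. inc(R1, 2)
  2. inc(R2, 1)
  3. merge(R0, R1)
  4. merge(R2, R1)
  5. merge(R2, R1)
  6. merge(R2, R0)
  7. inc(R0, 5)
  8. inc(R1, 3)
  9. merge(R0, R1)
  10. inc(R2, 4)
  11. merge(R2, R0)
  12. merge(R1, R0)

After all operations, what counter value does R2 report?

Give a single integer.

Op 1: inc R1 by 2 -> R1=(0,2,0) value=2
Op 2: inc R2 by 1 -> R2=(0,0,1) value=1
Op 3: merge R0<->R1 -> R0=(0,2,0) R1=(0,2,0)
Op 4: merge R2<->R1 -> R2=(0,2,1) R1=(0,2,1)
Op 5: merge R2<->R1 -> R2=(0,2,1) R1=(0,2,1)
Op 6: merge R2<->R0 -> R2=(0,2,1) R0=(0,2,1)
Op 7: inc R0 by 5 -> R0=(5,2,1) value=8
Op 8: inc R1 by 3 -> R1=(0,5,1) value=6
Op 9: merge R0<->R1 -> R0=(5,5,1) R1=(5,5,1)
Op 10: inc R2 by 4 -> R2=(0,2,5) value=7
Op 11: merge R2<->R0 -> R2=(5,5,5) R0=(5,5,5)
Op 12: merge R1<->R0 -> R1=(5,5,5) R0=(5,5,5)

Answer: 15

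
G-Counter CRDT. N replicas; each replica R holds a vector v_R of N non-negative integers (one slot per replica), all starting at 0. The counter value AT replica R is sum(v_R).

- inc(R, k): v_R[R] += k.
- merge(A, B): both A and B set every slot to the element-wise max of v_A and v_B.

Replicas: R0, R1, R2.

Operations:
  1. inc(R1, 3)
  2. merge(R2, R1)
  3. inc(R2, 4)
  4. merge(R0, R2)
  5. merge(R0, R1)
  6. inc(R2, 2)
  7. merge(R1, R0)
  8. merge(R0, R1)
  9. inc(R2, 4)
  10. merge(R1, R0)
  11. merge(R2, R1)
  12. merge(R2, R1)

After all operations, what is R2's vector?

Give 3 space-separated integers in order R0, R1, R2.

Answer: 0 3 10

Derivation:
Op 1: inc R1 by 3 -> R1=(0,3,0) value=3
Op 2: merge R2<->R1 -> R2=(0,3,0) R1=(0,3,0)
Op 3: inc R2 by 4 -> R2=(0,3,4) value=7
Op 4: merge R0<->R2 -> R0=(0,3,4) R2=(0,3,4)
Op 5: merge R0<->R1 -> R0=(0,3,4) R1=(0,3,4)
Op 6: inc R2 by 2 -> R2=(0,3,6) value=9
Op 7: merge R1<->R0 -> R1=(0,3,4) R0=(0,3,4)
Op 8: merge R0<->R1 -> R0=(0,3,4) R1=(0,3,4)
Op 9: inc R2 by 4 -> R2=(0,3,10) value=13
Op 10: merge R1<->R0 -> R1=(0,3,4) R0=(0,3,4)
Op 11: merge R2<->R1 -> R2=(0,3,10) R1=(0,3,10)
Op 12: merge R2<->R1 -> R2=(0,3,10) R1=(0,3,10)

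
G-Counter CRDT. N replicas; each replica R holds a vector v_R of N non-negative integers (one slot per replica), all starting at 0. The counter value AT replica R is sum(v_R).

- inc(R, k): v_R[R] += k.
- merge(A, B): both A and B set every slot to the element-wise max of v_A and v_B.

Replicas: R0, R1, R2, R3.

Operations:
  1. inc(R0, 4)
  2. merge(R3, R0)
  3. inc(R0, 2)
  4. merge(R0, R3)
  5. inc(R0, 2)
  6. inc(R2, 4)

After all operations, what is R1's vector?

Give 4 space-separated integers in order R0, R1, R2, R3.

Answer: 0 0 0 0

Derivation:
Op 1: inc R0 by 4 -> R0=(4,0,0,0) value=4
Op 2: merge R3<->R0 -> R3=(4,0,0,0) R0=(4,0,0,0)
Op 3: inc R0 by 2 -> R0=(6,0,0,0) value=6
Op 4: merge R0<->R3 -> R0=(6,0,0,0) R3=(6,0,0,0)
Op 5: inc R0 by 2 -> R0=(8,0,0,0) value=8
Op 6: inc R2 by 4 -> R2=(0,0,4,0) value=4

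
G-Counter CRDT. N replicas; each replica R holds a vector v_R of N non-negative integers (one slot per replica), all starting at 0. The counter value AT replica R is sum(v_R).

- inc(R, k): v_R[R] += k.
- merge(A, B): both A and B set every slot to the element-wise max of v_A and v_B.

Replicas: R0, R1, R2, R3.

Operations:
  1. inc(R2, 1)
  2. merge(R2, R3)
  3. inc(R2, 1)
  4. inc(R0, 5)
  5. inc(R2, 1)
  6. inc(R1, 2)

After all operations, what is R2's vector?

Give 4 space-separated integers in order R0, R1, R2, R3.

Op 1: inc R2 by 1 -> R2=(0,0,1,0) value=1
Op 2: merge R2<->R3 -> R2=(0,0,1,0) R3=(0,0,1,0)
Op 3: inc R2 by 1 -> R2=(0,0,2,0) value=2
Op 4: inc R0 by 5 -> R0=(5,0,0,0) value=5
Op 5: inc R2 by 1 -> R2=(0,0,3,0) value=3
Op 6: inc R1 by 2 -> R1=(0,2,0,0) value=2

Answer: 0 0 3 0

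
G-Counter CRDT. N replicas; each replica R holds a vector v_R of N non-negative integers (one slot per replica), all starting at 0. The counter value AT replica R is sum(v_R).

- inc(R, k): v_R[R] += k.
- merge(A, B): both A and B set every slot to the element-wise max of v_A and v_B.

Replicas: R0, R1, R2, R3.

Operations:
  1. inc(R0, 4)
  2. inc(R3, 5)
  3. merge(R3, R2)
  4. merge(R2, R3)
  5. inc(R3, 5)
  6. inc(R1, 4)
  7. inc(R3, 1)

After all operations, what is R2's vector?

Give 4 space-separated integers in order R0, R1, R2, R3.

Answer: 0 0 0 5

Derivation:
Op 1: inc R0 by 4 -> R0=(4,0,0,0) value=4
Op 2: inc R3 by 5 -> R3=(0,0,0,5) value=5
Op 3: merge R3<->R2 -> R3=(0,0,0,5) R2=(0,0,0,5)
Op 4: merge R2<->R3 -> R2=(0,0,0,5) R3=(0,0,0,5)
Op 5: inc R3 by 5 -> R3=(0,0,0,10) value=10
Op 6: inc R1 by 4 -> R1=(0,4,0,0) value=4
Op 7: inc R3 by 1 -> R3=(0,0,0,11) value=11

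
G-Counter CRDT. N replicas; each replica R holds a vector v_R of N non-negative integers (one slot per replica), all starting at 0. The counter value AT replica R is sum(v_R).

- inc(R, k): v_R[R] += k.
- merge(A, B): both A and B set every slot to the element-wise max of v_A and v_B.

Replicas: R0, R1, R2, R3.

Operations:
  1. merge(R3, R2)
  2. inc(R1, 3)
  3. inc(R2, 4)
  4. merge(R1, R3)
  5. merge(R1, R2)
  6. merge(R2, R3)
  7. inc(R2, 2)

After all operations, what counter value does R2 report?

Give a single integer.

Op 1: merge R3<->R2 -> R3=(0,0,0,0) R2=(0,0,0,0)
Op 2: inc R1 by 3 -> R1=(0,3,0,0) value=3
Op 3: inc R2 by 4 -> R2=(0,0,4,0) value=4
Op 4: merge R1<->R3 -> R1=(0,3,0,0) R3=(0,3,0,0)
Op 5: merge R1<->R2 -> R1=(0,3,4,0) R2=(0,3,4,0)
Op 6: merge R2<->R3 -> R2=(0,3,4,0) R3=(0,3,4,0)
Op 7: inc R2 by 2 -> R2=(0,3,6,0) value=9

Answer: 9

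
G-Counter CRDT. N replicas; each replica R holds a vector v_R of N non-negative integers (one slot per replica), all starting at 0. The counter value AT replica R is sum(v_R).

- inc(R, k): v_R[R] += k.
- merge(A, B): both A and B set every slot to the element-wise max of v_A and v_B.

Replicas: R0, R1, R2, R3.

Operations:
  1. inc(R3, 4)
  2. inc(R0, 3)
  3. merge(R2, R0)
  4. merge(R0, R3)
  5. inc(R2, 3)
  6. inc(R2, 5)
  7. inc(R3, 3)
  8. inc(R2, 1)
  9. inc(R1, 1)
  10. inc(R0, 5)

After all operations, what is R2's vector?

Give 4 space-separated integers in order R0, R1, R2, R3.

Answer: 3 0 9 0

Derivation:
Op 1: inc R3 by 4 -> R3=(0,0,0,4) value=4
Op 2: inc R0 by 3 -> R0=(3,0,0,0) value=3
Op 3: merge R2<->R0 -> R2=(3,0,0,0) R0=(3,0,0,0)
Op 4: merge R0<->R3 -> R0=(3,0,0,4) R3=(3,0,0,4)
Op 5: inc R2 by 3 -> R2=(3,0,3,0) value=6
Op 6: inc R2 by 5 -> R2=(3,0,8,0) value=11
Op 7: inc R3 by 3 -> R3=(3,0,0,7) value=10
Op 8: inc R2 by 1 -> R2=(3,0,9,0) value=12
Op 9: inc R1 by 1 -> R1=(0,1,0,0) value=1
Op 10: inc R0 by 5 -> R0=(8,0,0,4) value=12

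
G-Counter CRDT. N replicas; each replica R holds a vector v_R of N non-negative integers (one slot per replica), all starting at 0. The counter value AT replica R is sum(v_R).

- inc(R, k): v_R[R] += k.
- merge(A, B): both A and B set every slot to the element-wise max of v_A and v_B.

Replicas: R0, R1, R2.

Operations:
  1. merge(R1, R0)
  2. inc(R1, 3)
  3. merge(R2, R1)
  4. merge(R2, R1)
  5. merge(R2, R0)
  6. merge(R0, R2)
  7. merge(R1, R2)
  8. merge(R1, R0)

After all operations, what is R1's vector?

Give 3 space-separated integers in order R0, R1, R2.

Answer: 0 3 0

Derivation:
Op 1: merge R1<->R0 -> R1=(0,0,0) R0=(0,0,0)
Op 2: inc R1 by 3 -> R1=(0,3,0) value=3
Op 3: merge R2<->R1 -> R2=(0,3,0) R1=(0,3,0)
Op 4: merge R2<->R1 -> R2=(0,3,0) R1=(0,3,0)
Op 5: merge R2<->R0 -> R2=(0,3,0) R0=(0,3,0)
Op 6: merge R0<->R2 -> R0=(0,3,0) R2=(0,3,0)
Op 7: merge R1<->R2 -> R1=(0,3,0) R2=(0,3,0)
Op 8: merge R1<->R0 -> R1=(0,3,0) R0=(0,3,0)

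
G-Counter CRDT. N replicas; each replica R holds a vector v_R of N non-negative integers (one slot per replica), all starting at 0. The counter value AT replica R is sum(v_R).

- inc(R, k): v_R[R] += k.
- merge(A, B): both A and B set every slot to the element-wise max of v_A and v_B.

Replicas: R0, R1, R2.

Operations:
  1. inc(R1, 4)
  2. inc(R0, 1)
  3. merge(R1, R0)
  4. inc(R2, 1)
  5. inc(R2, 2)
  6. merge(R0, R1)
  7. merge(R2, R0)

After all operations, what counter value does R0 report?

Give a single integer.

Op 1: inc R1 by 4 -> R1=(0,4,0) value=4
Op 2: inc R0 by 1 -> R0=(1,0,0) value=1
Op 3: merge R1<->R0 -> R1=(1,4,0) R0=(1,4,0)
Op 4: inc R2 by 1 -> R2=(0,0,1) value=1
Op 5: inc R2 by 2 -> R2=(0,0,3) value=3
Op 6: merge R0<->R1 -> R0=(1,4,0) R1=(1,4,0)
Op 7: merge R2<->R0 -> R2=(1,4,3) R0=(1,4,3)

Answer: 8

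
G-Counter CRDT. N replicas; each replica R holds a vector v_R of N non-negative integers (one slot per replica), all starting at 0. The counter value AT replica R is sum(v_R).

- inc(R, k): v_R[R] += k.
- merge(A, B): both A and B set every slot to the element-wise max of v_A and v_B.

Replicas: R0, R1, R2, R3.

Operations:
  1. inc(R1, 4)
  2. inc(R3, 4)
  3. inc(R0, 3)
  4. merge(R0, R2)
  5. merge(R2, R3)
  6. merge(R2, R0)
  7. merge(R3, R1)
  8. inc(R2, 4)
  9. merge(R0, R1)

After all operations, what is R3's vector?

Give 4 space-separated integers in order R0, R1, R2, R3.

Op 1: inc R1 by 4 -> R1=(0,4,0,0) value=4
Op 2: inc R3 by 4 -> R3=(0,0,0,4) value=4
Op 3: inc R0 by 3 -> R0=(3,0,0,0) value=3
Op 4: merge R0<->R2 -> R0=(3,0,0,0) R2=(3,0,0,0)
Op 5: merge R2<->R3 -> R2=(3,0,0,4) R3=(3,0,0,4)
Op 6: merge R2<->R0 -> R2=(3,0,0,4) R0=(3,0,0,4)
Op 7: merge R3<->R1 -> R3=(3,4,0,4) R1=(3,4,0,4)
Op 8: inc R2 by 4 -> R2=(3,0,4,4) value=11
Op 9: merge R0<->R1 -> R0=(3,4,0,4) R1=(3,4,0,4)

Answer: 3 4 0 4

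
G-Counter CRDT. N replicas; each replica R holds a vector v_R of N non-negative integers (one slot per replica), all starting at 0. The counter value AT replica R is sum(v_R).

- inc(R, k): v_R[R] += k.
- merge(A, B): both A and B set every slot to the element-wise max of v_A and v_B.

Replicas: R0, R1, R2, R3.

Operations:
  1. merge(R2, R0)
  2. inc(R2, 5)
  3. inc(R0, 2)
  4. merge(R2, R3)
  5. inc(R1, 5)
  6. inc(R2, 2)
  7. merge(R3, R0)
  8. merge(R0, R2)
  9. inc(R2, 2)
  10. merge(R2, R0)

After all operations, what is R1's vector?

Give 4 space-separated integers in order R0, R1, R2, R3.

Op 1: merge R2<->R0 -> R2=(0,0,0,0) R0=(0,0,0,0)
Op 2: inc R2 by 5 -> R2=(0,0,5,0) value=5
Op 3: inc R0 by 2 -> R0=(2,0,0,0) value=2
Op 4: merge R2<->R3 -> R2=(0,0,5,0) R3=(0,0,5,0)
Op 5: inc R1 by 5 -> R1=(0,5,0,0) value=5
Op 6: inc R2 by 2 -> R2=(0,0,7,0) value=7
Op 7: merge R3<->R0 -> R3=(2,0,5,0) R0=(2,0,5,0)
Op 8: merge R0<->R2 -> R0=(2,0,7,0) R2=(2,0,7,0)
Op 9: inc R2 by 2 -> R2=(2,0,9,0) value=11
Op 10: merge R2<->R0 -> R2=(2,0,9,0) R0=(2,0,9,0)

Answer: 0 5 0 0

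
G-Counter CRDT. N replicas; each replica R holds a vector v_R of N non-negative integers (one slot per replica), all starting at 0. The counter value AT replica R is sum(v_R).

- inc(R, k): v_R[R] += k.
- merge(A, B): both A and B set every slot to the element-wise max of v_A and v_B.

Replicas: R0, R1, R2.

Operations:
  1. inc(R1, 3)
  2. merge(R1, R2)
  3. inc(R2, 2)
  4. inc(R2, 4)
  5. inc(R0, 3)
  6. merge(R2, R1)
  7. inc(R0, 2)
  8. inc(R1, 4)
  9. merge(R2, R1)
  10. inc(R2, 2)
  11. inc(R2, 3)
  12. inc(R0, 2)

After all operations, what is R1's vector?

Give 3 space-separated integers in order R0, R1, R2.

Op 1: inc R1 by 3 -> R1=(0,3,0) value=3
Op 2: merge R1<->R2 -> R1=(0,3,0) R2=(0,3,0)
Op 3: inc R2 by 2 -> R2=(0,3,2) value=5
Op 4: inc R2 by 4 -> R2=(0,3,6) value=9
Op 5: inc R0 by 3 -> R0=(3,0,0) value=3
Op 6: merge R2<->R1 -> R2=(0,3,6) R1=(0,3,6)
Op 7: inc R0 by 2 -> R0=(5,0,0) value=5
Op 8: inc R1 by 4 -> R1=(0,7,6) value=13
Op 9: merge R2<->R1 -> R2=(0,7,6) R1=(0,7,6)
Op 10: inc R2 by 2 -> R2=(0,7,8) value=15
Op 11: inc R2 by 3 -> R2=(0,7,11) value=18
Op 12: inc R0 by 2 -> R0=(7,0,0) value=7

Answer: 0 7 6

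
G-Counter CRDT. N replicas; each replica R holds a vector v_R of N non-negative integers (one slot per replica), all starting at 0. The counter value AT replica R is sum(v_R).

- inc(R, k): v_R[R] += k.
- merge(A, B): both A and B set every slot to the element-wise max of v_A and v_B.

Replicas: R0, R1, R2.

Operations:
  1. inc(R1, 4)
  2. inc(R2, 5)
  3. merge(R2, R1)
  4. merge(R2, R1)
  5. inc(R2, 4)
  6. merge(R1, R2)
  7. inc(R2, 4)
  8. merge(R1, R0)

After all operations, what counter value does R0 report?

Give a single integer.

Op 1: inc R1 by 4 -> R1=(0,4,0) value=4
Op 2: inc R2 by 5 -> R2=(0,0,5) value=5
Op 3: merge R2<->R1 -> R2=(0,4,5) R1=(0,4,5)
Op 4: merge R2<->R1 -> R2=(0,4,5) R1=(0,4,5)
Op 5: inc R2 by 4 -> R2=(0,4,9) value=13
Op 6: merge R1<->R2 -> R1=(0,4,9) R2=(0,4,9)
Op 7: inc R2 by 4 -> R2=(0,4,13) value=17
Op 8: merge R1<->R0 -> R1=(0,4,9) R0=(0,4,9)

Answer: 13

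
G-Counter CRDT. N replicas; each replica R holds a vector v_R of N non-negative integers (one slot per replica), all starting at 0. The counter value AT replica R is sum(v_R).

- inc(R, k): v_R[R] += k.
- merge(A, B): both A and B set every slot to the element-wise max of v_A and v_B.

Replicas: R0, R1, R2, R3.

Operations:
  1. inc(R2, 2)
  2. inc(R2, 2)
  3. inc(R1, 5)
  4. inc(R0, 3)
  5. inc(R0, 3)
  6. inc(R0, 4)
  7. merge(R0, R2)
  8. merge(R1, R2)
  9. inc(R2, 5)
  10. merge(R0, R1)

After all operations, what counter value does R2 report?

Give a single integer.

Op 1: inc R2 by 2 -> R2=(0,0,2,0) value=2
Op 2: inc R2 by 2 -> R2=(0,0,4,0) value=4
Op 3: inc R1 by 5 -> R1=(0,5,0,0) value=5
Op 4: inc R0 by 3 -> R0=(3,0,0,0) value=3
Op 5: inc R0 by 3 -> R0=(6,0,0,0) value=6
Op 6: inc R0 by 4 -> R0=(10,0,0,0) value=10
Op 7: merge R0<->R2 -> R0=(10,0,4,0) R2=(10,0,4,0)
Op 8: merge R1<->R2 -> R1=(10,5,4,0) R2=(10,5,4,0)
Op 9: inc R2 by 5 -> R2=(10,5,9,0) value=24
Op 10: merge R0<->R1 -> R0=(10,5,4,0) R1=(10,5,4,0)

Answer: 24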